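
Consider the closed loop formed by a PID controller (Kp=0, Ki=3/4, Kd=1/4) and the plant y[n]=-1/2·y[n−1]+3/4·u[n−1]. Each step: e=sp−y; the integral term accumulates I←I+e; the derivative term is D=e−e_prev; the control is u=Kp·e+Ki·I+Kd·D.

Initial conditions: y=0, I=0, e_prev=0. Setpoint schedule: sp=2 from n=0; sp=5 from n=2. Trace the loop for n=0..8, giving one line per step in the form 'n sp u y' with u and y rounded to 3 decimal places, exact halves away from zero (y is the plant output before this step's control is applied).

0 2 2.000 0.000
1 2 1.500 1.500
2 5 6.375 0.375
3 5 4.594 4.594
4 5 9.398 1.148
5 5 6.100 6.475
6 5 11.462 1.337
7 5 6.334 7.928
8 5 12.927 0.787

(exact arithmetic carried between steps; '≈' marks a value shown rounded to 6 d.p. or computed from one; I and e_prev carry over from the previous line; the table rounds u and y to 3 d.p., halves away from zero)
n=0: y=0, sp=2, e=sp−y=2; I=2, D=e−e_prev=2; u=0·2+3/4·2+1/4·2=2; next y=-1/2·0+3/4·2=1.5
n=1: y=1.5, sp=2, e=sp−y=0.5; I=2.5, D=e−e_prev=-1.5; u=0·0.5+3/4·2.5+1/4·(-1.5)=1.5; next y=-1/2·1.5+3/4·1.5=0.375
n=2: y=0.375, sp=5, e=sp−y=4.625; I=7.125, D=e−e_prev=4.125; u=0·4.625+3/4·7.125+1/4·4.125=6.375; next y=-1/2·0.375+3/4·6.375=4.59375
n=3: y=4.59375, sp=5, e=sp−y=0.40625; I=7.53125, D=e−e_prev=-4.21875; u=0·0.40625+3/4·7.53125+1/4·(-4.21875)=4.59375; next y=-1/2·4.59375+3/4·4.59375≈1.148438
n=4: y≈1.148438, sp=5, e=sp−y≈3.851563; I≈11.382813, D=e−e_prev≈3.445313; u=0·3.851563+3/4·11.382813+1/4·3.445313≈9.398438; next y=-1/2·1.148438+3/4·9.398438≈6.474609
n=5: y≈6.474609, sp=5, e=sp−y≈-1.474609; I≈9.908203, D=e−e_prev≈-5.326172; u=0·(-1.474609)+3/4·9.908203+1/4·(-5.326172)≈6.099609; next y=-1/2·6.474609+3/4·6.099609≈1.337402
n=6: y≈1.337402, sp=5, e=sp−y≈3.662598; I≈13.570801, D=e−e_prev≈5.137207; u=0·3.662598+3/4·13.570801+1/4·5.137207≈11.462402; next y=-1/2·1.337402+3/4·11.462402≈7.928101
n=7: y≈7.928101, sp=5, e=sp−y≈-2.928101; I≈10.642700, D=e−e_prev≈-6.590698; u=0·(-2.928101)+3/4·10.642700+1/4·(-6.590698)≈6.334351; next y=-1/2·7.928101+3/4·6.334351≈0.786713
n=8: y≈0.786713, sp=5, e=sp−y≈4.213287; I≈14.855988, D=e−e_prev≈7.141388; u=0·4.213287+3/4·14.855988+1/4·7.141388≈12.927338; next y=-1/2·0.786713+3/4·12.927338≈9.302147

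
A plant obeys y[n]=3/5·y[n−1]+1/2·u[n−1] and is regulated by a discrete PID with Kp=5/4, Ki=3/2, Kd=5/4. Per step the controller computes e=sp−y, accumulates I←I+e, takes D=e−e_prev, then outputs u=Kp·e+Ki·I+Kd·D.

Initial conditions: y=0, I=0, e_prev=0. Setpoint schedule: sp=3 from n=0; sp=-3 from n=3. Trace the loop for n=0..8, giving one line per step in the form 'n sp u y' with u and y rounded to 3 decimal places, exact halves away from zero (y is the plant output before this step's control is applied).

0 3 12.000 0.000
1 3 -11.250 6.000
2 3 23.850 -2.025
3 -3 -53.584 10.710
4 -3 73.574 -20.366
5 -3 -118.955 24.567
6 -3 173.078 -44.737
7 -3 -268.682 59.697
8 -3 400.694 -98.523

(exact arithmetic carried between steps; '≈' marks a value shown rounded to 6 d.p. or computed from one; I and e_prev carry over from the previous line; the table rounds u and y to 3 d.p., halves away from zero)
n=0: y=0, sp=3, e=sp−y=3; I=3, D=e−e_prev=3; u=5/4·3+3/2·3+5/4·3=12; next y=3/5·0+1/2·12=6
n=1: y=6, sp=3, e=sp−y=-3; I=0, D=e−e_prev=-6; u=5/4·(-3)+3/2·0+5/4·(-6)=-11.25; next y=3/5·6+1/2·(-11.25)=-2.025
n=2: y=-2.025, sp=3, e=sp−y=5.025; I=5.025, D=e−e_prev=8.025; u=5/4·5.025+3/2·5.025+5/4·8.025=23.85; next y=3/5·(-2.025)+1/2·23.85=10.71
n=3: y=10.71, sp=-3, e=sp−y=-13.71; I=-8.685, D=e−e_prev=-18.735; u=5/4·(-13.71)+3/2·(-8.685)+5/4·(-18.735)=-53.58375; next y=3/5·10.71+1/2·(-53.58375)=-20.365875
n=4: y=-20.365875, sp=-3, e=sp−y=17.365875; I=8.680875, D=e−e_prev=31.075875; u=5/4·17.365875+3/2·8.680875+5/4·31.075875=73.5735; next y=3/5·(-20.365875)+1/2·73.5735=24.567225
n=5: y=24.567225, sp=-3, e=sp−y=-27.567225; I=-18.88635, D=e−e_prev=-44.9331; u=5/4·(-27.567225)+3/2·(-18.88635)+5/4·(-44.9331)≈-118.954931; next y=3/5·24.567225+1/2·(-118.954931)≈-44.737131
n=6: y≈-44.737131, sp=-3, e=sp−y≈41.737131; I≈22.850781, D=e−e_prev≈69.304356; u=5/4·41.737131+3/2·22.850781+5/4·69.304356≈173.078029; next y=3/5·(-44.737131)+1/2·173.078029≈59.696736
n=7: y=59.696736, sp=-3, e=sp−y=-62.696736; I≈-39.845955, D=e−e_prev≈-104.433867; u=5/4·(-62.696736)+3/2·(-39.845955)+5/4·(-104.433867)≈-268.682186; next y=3/5·59.696736+1/2·(-268.682186)≈-98.523052
n=8: y≈-98.523052, sp=-3, e=sp−y≈95.523052; I≈55.677096, D=e−e_prev≈158.219788; u=5/4·95.523052+3/2·55.677096+5/4·158.219788≈400.694193; next y=3/5·(-98.523052)+1/2·400.694193≈141.233266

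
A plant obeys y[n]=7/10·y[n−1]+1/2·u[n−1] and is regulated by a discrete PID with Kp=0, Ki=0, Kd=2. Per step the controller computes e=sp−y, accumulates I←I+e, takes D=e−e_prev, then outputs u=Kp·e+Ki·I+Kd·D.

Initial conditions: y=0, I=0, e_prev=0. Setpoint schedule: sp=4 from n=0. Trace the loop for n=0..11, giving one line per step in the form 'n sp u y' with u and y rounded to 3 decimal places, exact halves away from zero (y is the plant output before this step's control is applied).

0 4 8.000 0.000
1 4 -8.000 4.000
2 4 10.400 -1.200
3 4 -11.120 4.360
4 4 13.736 -2.508
5 4 -15.241 5.112
6 4 18.308 -4.042
7 4 -20.733 6.325
8 4 24.528 -5.939
9 4 -28.092 8.107
10 4 32.956 -8.371
11 4 -37.978 10.618

(exact arithmetic carried between steps; '≈' marks a value shown rounded to 6 d.p. or computed from one; I and e_prev carry over from the previous line; the table rounds u and y to 3 d.p., halves away from zero)
n=0: y=0, sp=4, e=sp−y=4; I=4, D=e−e_prev=4; u=0·4+0·4+2·4=8; next y=7/10·0+1/2·8=4
n=1: y=4, sp=4, e=sp−y=0; I=4, D=e−e_prev=-4; u=0·0+0·4+2·(-4)=-8; next y=7/10·4+1/2·(-8)=-1.2
n=2: y=-1.2, sp=4, e=sp−y=5.2; I=9.2, D=e−e_prev=5.2; u=0·5.2+0·9.2+2·5.2=10.4; next y=7/10·(-1.2)+1/2·10.4=4.36
n=3: y=4.36, sp=4, e=sp−y=-0.36; I=8.84, D=e−e_prev=-5.56; u=0·(-0.36)+0·8.84+2·(-5.56)=-11.12; next y=7/10·4.36+1/2·(-11.12)=-2.508
n=4: y=-2.508, sp=4, e=sp−y=6.508; I=15.348, D=e−e_prev=6.868; u=0·6.508+0·15.348+2·6.868=13.736; next y=7/10·(-2.508)+1/2·13.736=5.1124
n=5: y=5.1124, sp=4, e=sp−y=-1.1124; I=14.2356, D=e−e_prev=-7.6204; u=0·(-1.1124)+0·14.2356+2·(-7.6204)=-15.2408; next y=7/10·5.1124+1/2·(-15.2408)=-4.04172
n=6: y=-4.04172, sp=4, e=sp−y=8.04172; I=22.27732, D=e−e_prev=9.15412; u=0·8.04172+0·22.27732+2·9.15412=18.30824; next y=7/10·(-4.04172)+1/2·18.30824=6.324916
n=7: y=6.324916, sp=4, e=sp−y=-2.324916; I=19.952404, D=e−e_prev=-10.366636; u=0·(-2.324916)+0·19.952404+2·(-10.366636)=-20.733272; next y=7/10·6.324916+1/2·(-20.733272)≈-5.939195
n=8: y≈-5.939195, sp=4, e=sp−y≈9.939195; I≈29.891599, D=e−e_prev≈12.264111; u=0·9.939195+0·29.891599+2·12.264111≈24.528222; next y=7/10·(-5.939195)+1/2·24.528222≈8.106674
n=9: y≈8.106674, sp=4, e=sp−y≈-4.106674; I≈25.784924, D=e−e_prev≈-14.045869; u=0·(-4.106674)+0·25.784924+2·(-14.045869)≈-28.091738; next y=7/10·8.106674+1/2·(-28.091738)≈-8.371197
n=10: y≈-8.371197, sp=4, e=sp−y≈12.371197; I≈38.156121, D=e−e_prev≈16.477872; u=0·12.371197+0·38.156121+2·16.477872≈32.955743; next y=7/10·(-8.371197)+1/2·32.955743≈10.618034
n=11: y≈10.618034, sp=4, e=sp−y≈-6.618034; I≈31.538088, D=e−e_prev≈-18.989231; u=0·(-6.618034)+0·31.538088+2·(-18.989231)≈-37.978461; next y=7/10·10.618034+1/2·(-37.978461)≈-11.556607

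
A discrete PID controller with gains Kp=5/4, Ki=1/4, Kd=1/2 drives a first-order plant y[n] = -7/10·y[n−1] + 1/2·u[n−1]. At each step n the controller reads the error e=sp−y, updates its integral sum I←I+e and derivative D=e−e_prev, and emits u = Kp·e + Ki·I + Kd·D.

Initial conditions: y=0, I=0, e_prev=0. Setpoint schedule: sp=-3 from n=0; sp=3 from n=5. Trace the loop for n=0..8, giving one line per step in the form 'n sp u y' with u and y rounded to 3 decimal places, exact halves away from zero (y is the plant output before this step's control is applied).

(exact arithmetic carried between steps; '≈' marks a value shown rounded to 6 d.p. or computed from one; I and e_prev carry over from the previous line; the table rounds u and y to 3 d.p., halves away from zero)
n=0: y=0, sp=-3, e=sp−y=-3; I=-3, D=e−e_prev=-3; u=5/4·(-3)+1/4·(-3)+1/2·(-3)=-6; next y=-7/10·0+1/2·(-6)=-3
n=1: y=-3, sp=-3, e=sp−y=0; I=-3, D=e−e_prev=3; u=5/4·0+1/4·(-3)+1/2·3=0.75; next y=-7/10·(-3)+1/2·0.75=2.475
n=2: y=2.475, sp=-3, e=sp−y=-5.475; I=-8.475, D=e−e_prev=-5.475; u=5/4·(-5.475)+1/4·(-8.475)+1/2·(-5.475)=-11.7; next y=-7/10·2.475+1/2·(-11.7)=-7.5825
n=3: y=-7.5825, sp=-3, e=sp−y=4.5825; I=-3.8925, D=e−e_prev=10.0575; u=5/4·4.5825+1/4·(-3.8925)+1/2·10.0575=9.78375; next y=-7/10·(-7.5825)+1/2·9.78375=10.199625
n=4: y=10.199625, sp=-3, e=sp−y=-13.199625; I=-17.092125, D=e−e_prev=-17.782125; u=5/4·(-13.199625)+1/4·(-17.092125)+1/2·(-17.782125)=-29.663625; next y=-7/10·10.199625+1/2·(-29.663625)=-21.97155
n=5: y=-21.97155, sp=3, e=sp−y=24.97155; I=7.879425, D=e−e_prev=38.171175; u=5/4·24.97155+1/4·7.879425+1/2·38.171175≈52.269881; next y=-7/10·(-21.97155)+1/2·52.269881≈41.515026
n=6: y≈41.515026, sp=3, e=sp−y≈-38.515026; I≈-30.635601, D=e−e_prev≈-63.486576; u=5/4·(-38.515026)+1/4·(-30.635601)+1/2·(-63.486576)≈-87.54597; next y=-7/10·41.515026+1/2·(-87.54597)≈-72.833503
n=7: y≈-72.833503, sp=3, e=sp−y≈75.833503; I≈45.197902, D=e−e_prev≈114.348529; u=5/4·75.833503+1/4·45.197902+1/2·114.348529≈163.265619; next y=-7/10·(-72.833503)+1/2·163.265619≈132.616261
n=8: y≈132.616261, sp=3, e=sp−y≈-129.616261; I≈-84.418359, D=e−e_prev≈-205.449764; u=5/4·(-129.616261)+1/4·(-84.418359)+1/2·(-205.449764)≈-285.849799; next y=-7/10·132.616261+1/2·(-285.849799)≈-235.756282

0 -3 -6.000 0.000
1 -3 0.750 -3.000
2 -3 -11.700 2.475
3 -3 9.784 -7.583
4 -3 -29.664 10.200
5 3 52.270 -21.972
6 3 -87.546 41.515
7 3 163.266 -72.834
8 3 -285.850 132.616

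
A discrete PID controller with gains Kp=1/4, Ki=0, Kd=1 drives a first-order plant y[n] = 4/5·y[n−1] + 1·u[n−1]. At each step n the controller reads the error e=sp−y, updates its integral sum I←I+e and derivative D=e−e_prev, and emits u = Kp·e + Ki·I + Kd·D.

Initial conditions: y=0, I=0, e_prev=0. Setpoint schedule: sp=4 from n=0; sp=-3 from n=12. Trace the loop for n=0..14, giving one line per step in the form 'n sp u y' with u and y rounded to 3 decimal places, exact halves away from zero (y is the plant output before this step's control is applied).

(exact arithmetic carried between steps; '≈' marks a value shown rounded to 6 d.p. or computed from one; I and e_prev carry over from the previous line; the table rounds u and y to 3 d.p., halves away from zero)
n=0: y=0, sp=4, e=sp−y=4; I=4, D=e−e_prev=4; u=1/4·4+0·4+1·4=5; next y=4/5·0+1·5=5
n=1: y=5, sp=4, e=sp−y=-1; I=3, D=e−e_prev=-5; u=1/4·(-1)+0·3+1·(-5)=-5.25; next y=4/5·5+1·(-5.25)=-1.25
n=2: y=-1.25, sp=4, e=sp−y=5.25; I=8.25, D=e−e_prev=6.25; u=1/4·5.25+0·8.25+1·6.25=7.5625; next y=4/5·(-1.25)+1·7.5625=6.5625
n=3: y=6.5625, sp=4, e=sp−y=-2.5625; I=5.6875, D=e−e_prev=-7.8125; u=1/4·(-2.5625)+0·5.6875+1·(-7.8125)=-8.453125; next y=4/5·6.5625+1·(-8.453125)=-3.203125
n=4: y=-3.203125, sp=4, e=sp−y=7.203125; I=12.890625, D=e−e_prev=9.765625; u=1/4·7.203125+0·12.890625+1·9.765625≈11.566406; next y=4/5·(-3.203125)+1·11.566406≈9.003906
n=5: y≈9.003906, sp=4, e=sp−y≈-5.003906; I≈7.886719, D=e−e_prev≈-12.207031; u=1/4·(-5.003906)+0·7.886719+1·(-12.207031)≈-13.458008; next y=4/5·9.003906+1·(-13.458008)≈-6.254883
n=6: y≈-6.254883, sp=4, e=sp−y≈10.254883; I≈18.141602, D=e−e_prev≈15.258789; u=1/4·10.254883+0·18.141602+1·15.258789≈17.822510; next y=4/5·(-6.254883)+1·17.822510≈12.818604
n=7: y≈12.818604, sp=4, e=sp−y≈-8.818604; I≈9.322998, D=e−e_prev≈-19.073486; u=1/4·(-8.818604)+0·9.322998+1·(-19.073486)≈-21.278137; next y=4/5·12.818604+1·(-21.278137)≈-11.023254
n=8: y≈-11.023254, sp=4, e=sp−y≈15.023254; I≈24.346252, D=e−e_prev≈23.841858; u=1/4·15.023254+0·24.346252+1·23.841858≈27.597672; next y=4/5·(-11.023254)+1·27.597672≈18.779068
n=9: y≈18.779068, sp=4, e=sp−y≈-14.779068; I≈9.567184, D=e−e_prev≈-29.802322; u=1/4·(-14.779068)+0·9.567184+1·(-29.802322)≈-33.497089; next y=4/5·18.779068+1·(-33.497089)≈-18.473835
n=10: y≈-18.473835, sp=4, e=sp−y≈22.473835; I≈32.041019, D=e−e_prev≈37.252903; u=1/4·22.473835+0·32.041019+1·37.252903≈42.871362; next y=4/5·(-18.473835)+1·42.871362≈28.092294
n=11: y≈28.092294, sp=4, e=sp−y≈-24.092294; I≈7.948726, D=e−e_prev≈-46.566129; u=1/4·(-24.092294)+0·7.948726+1·(-46.566129)≈-52.589202; next y=4/5·28.092294+1·(-52.589202)≈-30.115367
n=12: y≈-30.115367, sp=-3, e=sp−y≈27.115367; I≈35.064093, D=e−e_prev≈51.207661; u=1/4·27.115367+0·35.064093+1·51.207661≈57.986503; next y=4/5·(-30.115367)+1·57.986503≈33.894209
n=13: y≈33.894209, sp=-3, e=sp−y≈-36.894209; I≈-1.830116, D=e−e_prev≈-64.009576; u=1/4·(-36.894209)+0·(-1.830116)+1·(-64.009576)≈-73.233128; next y=4/5·33.894209+1·(-73.233128)≈-46.117761
n=14: y≈-46.117761, sp=-3, e=sp−y≈43.117761; I≈41.287645, D=e−e_prev≈80.011970; u=1/4·43.117761+0·41.287645+1·80.011970≈90.791410; next y=4/5·(-46.117761)+1·90.791410≈53.897202

0 4 5.000 0.000
1 4 -5.250 5.000
2 4 7.563 -1.250
3 4 -8.453 6.563
4 4 11.566 -3.203
5 4 -13.458 9.004
6 4 17.823 -6.255
7 4 -21.278 12.819
8 4 27.598 -11.023
9 4 -33.497 18.779
10 4 42.871 -18.474
11 4 -52.589 28.092
12 -3 57.987 -30.115
13 -3 -73.233 33.894
14 -3 90.791 -46.118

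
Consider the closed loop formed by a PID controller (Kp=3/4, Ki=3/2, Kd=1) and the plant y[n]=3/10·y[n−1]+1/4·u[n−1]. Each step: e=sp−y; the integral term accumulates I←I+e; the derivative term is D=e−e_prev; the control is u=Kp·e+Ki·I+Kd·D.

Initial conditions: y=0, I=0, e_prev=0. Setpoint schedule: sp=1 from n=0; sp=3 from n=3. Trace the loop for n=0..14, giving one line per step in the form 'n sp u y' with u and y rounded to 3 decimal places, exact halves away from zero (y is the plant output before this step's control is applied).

(exact arithmetic carried between steps; '≈' marks a value shown rounded to 6 d.p. or computed from one; I and e_prev carry over from the previous line; the table rounds u and y to 3 d.p., halves away from zero)
n=0: y=0, sp=1, e=sp−y=1; I=1, D=e−e_prev=1; u=3/4·1+3/2·1+1·1=3.25; next y=3/10·0+1/4·3.25=0.8125
n=1: y=0.8125, sp=1, e=sp−y=0.1875; I=1.1875, D=e−e_prev=-0.8125; u=3/4·0.1875+3/2·1.1875+1·(-0.8125)=1.109375; next y=3/10·0.8125+1/4·1.109375≈0.521094
n=2: y≈0.521094, sp=1, e=sp−y≈0.478906; I≈1.666406, D=e−e_prev≈0.291406; u=3/4·0.478906+3/2·1.666406+1·0.291406≈3.150195; next y=3/10·0.521094+1/4·3.150195≈0.943877
n=3: y≈0.943877, sp=3, e=sp−y≈2.056123; I≈3.722529, D=e−e_prev≈1.577217; u=3/4·2.056123+3/2·3.722529+1·1.577217≈8.703103; next y=3/10·0.943877+1/4·8.703103≈2.458939
n=4: y≈2.458939, sp=3, e=sp−y≈0.541061; I≈4.263590, D=e−e_prev≈-1.515062; u=3/4·0.541061+3/2·4.263590+1·(-1.515062)≈5.286120; next y=3/10·2.458939+1/4·5.286120≈2.059212
n=5: y≈2.059212, sp=3, e=sp−y≈0.940788; I≈5.204379, D=e−e_prev≈0.399727; u=3/4·0.940788+3/2·5.204379+1·0.399727≈8.911887; next y=3/10·2.059212+1/4·8.911887≈2.845735
n=6: y≈2.845735, sp=3, e=sp−y≈0.154265; I≈5.358644, D=e−e_prev≈-0.786524; u=3/4·0.154265+3/2·5.358644+1·(-0.786524)≈7.367140; next y=3/10·2.845735+1/4·7.367140≈2.695506
n=7: y≈2.695506, sp=3, e=sp−y≈0.304494; I≈5.663138, D=e−e_prev≈0.150230; u=3/4·0.304494+3/2·5.663138+1·0.150230≈8.873307; next y=3/10·2.695506+1/4·8.873307≈3.026979
n=8: y≈3.026979, sp=3, e=sp−y≈-0.026979; I≈5.636159, D=e−e_prev≈-0.331473; u=3/4·(-0.026979)+3/2·5.636159+1·(-0.331473)≈8.102532; next y=3/10·3.026979+1/4·8.102532≈2.933727
n=9: y≈2.933727, sp=3, e=sp−y≈0.066273; I≈5.702433, D=e−e_prev≈0.093252; u=3/4·0.066273+3/2·5.702433+1·0.093252≈8.696606; next y=3/10·2.933727+1/4·8.696606≈3.054270
n=10: y≈3.054270, sp=3, e=sp−y≈-0.054270; I≈5.648163, D=e−e_prev≈-0.120543; u=3/4·(-0.054270)+3/2·5.648163+1·(-0.120543)≈8.311000; next y=3/10·3.054270+1/4·8.311000≈2.994031
n=11: y≈2.994031, sp=3, e=sp−y≈0.005969; I≈5.654132, D=e−e_prev≈0.060239; u=3/4·0.005969+3/2·5.654132+1·0.060239≈8.545914; next y=3/10·2.994031+1/4·8.545914≈3.034688
n=12: y≈3.034688, sp=3, e=sp−y≈-0.034688; I≈5.619445, D=e−e_prev≈-0.040657; u=3/4·(-0.034688)+3/2·5.619445+1·(-0.040657)≈8.362494; next y=3/10·3.034688+1/4·8.362494≈3.001030
n=13: y≈3.001030, sp=3, e=sp−y≈-0.001030; I≈5.618415, D=e−e_prev≈0.033658; u=3/4·(-0.001030)+3/2·5.618415+1·0.033658≈8.460508; next y=3/10·3.001030+1/4·8.460508≈3.015436
n=14: y≈3.015436, sp=3, e=sp−y≈-0.015436; I≈5.602979, D=e−e_prev≈-0.014406; u=3/4·(-0.015436)+3/2·5.602979+1·(-0.014406)≈8.378485; next y=3/10·3.015436+1/4·8.378485≈2.999252

0 1 3.250 0.000
1 1 1.109 0.813
2 1 3.150 0.521
3 3 8.703 0.944
4 3 5.286 2.459
5 3 8.912 2.059
6 3 7.367 2.846
7 3 8.873 2.696
8 3 8.103 3.027
9 3 8.697 2.934
10 3 8.311 3.054
11 3 8.546 2.994
12 3 8.362 3.035
13 3 8.461 3.001
14 3 8.378 3.015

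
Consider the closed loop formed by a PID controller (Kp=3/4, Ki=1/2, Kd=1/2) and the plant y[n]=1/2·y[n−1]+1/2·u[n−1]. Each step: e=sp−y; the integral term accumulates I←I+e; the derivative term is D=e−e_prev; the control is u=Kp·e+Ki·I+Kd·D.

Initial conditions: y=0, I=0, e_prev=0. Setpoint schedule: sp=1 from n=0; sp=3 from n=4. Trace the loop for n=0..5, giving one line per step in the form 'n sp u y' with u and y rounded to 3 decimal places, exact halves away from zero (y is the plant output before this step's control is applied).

0 1 1.750 0.000
1 1 0.219 0.875
2 1 1.293 0.547
3 1 0.703 0.920
4 3 4.619 0.811
5 3 1.327 2.715

(exact arithmetic carried between steps; '≈' marks a value shown rounded to 6 d.p. or computed from one; I and e_prev carry over from the previous line; the table rounds u and y to 3 d.p., halves away from zero)
n=0: y=0, sp=1, e=sp−y=1; I=1, D=e−e_prev=1; u=3/4·1+1/2·1+1/2·1=1.75; next y=1/2·0+1/2·1.75=0.875
n=1: y=0.875, sp=1, e=sp−y=0.125; I=1.125, D=e−e_prev=-0.875; u=3/4·0.125+1/2·1.125+1/2·(-0.875)=0.21875; next y=1/2·0.875+1/2·0.21875=0.546875
n=2: y=0.546875, sp=1, e=sp−y=0.453125; I=1.578125, D=e−e_prev=0.328125; u=3/4·0.453125+1/2·1.578125+1/2·0.328125≈1.292969; next y=1/2·0.546875+1/2·1.292969≈0.919922
n=3: y≈0.919922, sp=1, e=sp−y≈0.080078; I≈1.658203, D=e−e_prev≈-0.373047; u=3/4·0.080078+1/2·1.658203+1/2·(-0.373047)≈0.702637; next y=1/2·0.919922+1/2·0.702637≈0.811279
n=4: y≈0.811279, sp=3, e=sp−y≈2.188721; I≈3.846924, D=e−e_prev≈2.108643; u=3/4·2.188721+1/2·3.846924+1/2·2.108643≈4.619324; next y=1/2·0.811279+1/2·4.619324≈2.715302
n=5: y≈2.715302, sp=3, e=sp−y≈0.284698; I≈4.131622, D=e−e_prev≈-1.904022; u=3/4·0.284698+1/2·4.131622+1/2·(-1.904022)≈1.327324; next y=1/2·2.715302+1/2·1.327324≈2.021313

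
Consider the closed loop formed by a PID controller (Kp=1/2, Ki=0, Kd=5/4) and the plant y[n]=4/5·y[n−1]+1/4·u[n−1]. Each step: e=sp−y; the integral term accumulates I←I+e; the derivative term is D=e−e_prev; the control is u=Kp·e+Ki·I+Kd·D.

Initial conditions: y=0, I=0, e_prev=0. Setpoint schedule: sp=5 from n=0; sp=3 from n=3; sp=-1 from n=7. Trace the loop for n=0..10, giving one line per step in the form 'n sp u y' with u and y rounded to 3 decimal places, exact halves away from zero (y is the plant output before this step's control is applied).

(exact arithmetic carried between steps; '≈' marks a value shown rounded to 6 d.p. or computed from one; I and e_prev carry over from the previous line; the table rounds u and y to 3 d.p., halves away from zero)
n=0: y=0, sp=5, e=sp−y=5; I=5, D=e−e_prev=5; u=1/2·5+0·5+5/4·5=8.75; next y=4/5·0+1/4·8.75=2.1875
n=1: y=2.1875, sp=5, e=sp−y=2.8125; I=7.8125, D=e−e_prev=-2.1875; u=1/2·2.8125+0·7.8125+5/4·(-2.1875)=-1.328125; next y=4/5·2.1875+1/4·(-1.328125)≈1.417969
n=2: y≈1.417969, sp=5, e=sp−y≈3.582031; I≈11.394531, D=e−e_prev≈0.769531; u=1/2·3.582031+0·11.394531+5/4·0.769531≈2.752930; next y=4/5·1.417969+1/4·2.752930≈1.822607
n=3: y≈1.822607, sp=3, e=sp−y≈1.177393; I≈12.571924, D=e−e_prev≈-2.404639; u=1/2·1.177393+0·12.571924+5/4·(-2.404639)≈-2.417102; next y=4/5·1.822607+1/4·(-2.417102)≈0.853810
n=4: y≈0.853810, sp=3, e=sp−y≈2.146190; I≈14.718113, D=e−e_prev≈0.968797; u=1/2·2.146190+0·14.718113+5/4·0.968797≈2.284091; next y=4/5·0.853810+1/4·2.284091≈1.254071
n=5: y≈1.254071, sp=3, e=sp−y≈1.745929; I≈16.464042, D=e−e_prev≈-0.400261; u=1/2·1.745929+0·16.464042+5/4·(-0.400261)≈0.372639; next y=4/5·1.254071+1/4·0.372639≈1.096417
n=6: y≈1.096417, sp=3, e=sp−y≈1.903583; I≈18.367626, D=e−e_prev≈0.157655; u=1/2·1.903583+0·18.367626+5/4·0.157655≈1.148860; next y=4/5·1.096417+1/4·1.148860≈1.164348
n=7: y≈1.164348, sp=-1, e=sp−y≈-2.164348; I≈16.203278, D=e−e_prev≈-4.067932; u=1/2·(-2.164348)+0·16.203278+5/4·(-4.067932)≈-6.167089; next y=4/5·1.164348+1/4·(-6.167089)≈-0.610294
n=8: y≈-0.610294, sp=-1, e=sp−y≈-0.389706; I≈15.813571, D=e−e_prev≈1.774642; u=1/2·(-0.389706)+0·15.813571+5/4·1.774642≈2.023449; next y=4/5·(-0.610294)+1/4·2.023449≈0.017627
n=9: y≈0.017627, sp=-1, e=sp−y≈-1.017627; I≈14.795944, D=e−e_prev≈-0.627921; u=1/2·(-1.017627)+0·14.795944+5/4·(-0.627921)≈-1.293715; next y=4/5·0.017627+1/4·(-1.293715)≈-0.309327
n=10: y≈-0.309327, sp=-1, e=sp−y≈-0.690673; I≈14.105271, D=e−e_prev≈0.326954; u=1/2·(-0.690673)+0·14.105271+5/4·0.326954≈0.063356; next y=4/5·(-0.309327)+1/4·0.063356≈-0.231622

0 5 8.750 0.000
1 5 -1.328 2.188
2 5 2.753 1.418
3 3 -2.417 1.823
4 3 2.284 0.854
5 3 0.373 1.254
6 3 1.149 1.096
7 -1 -6.167 1.164
8 -1 2.023 -0.610
9 -1 -1.294 0.018
10 -1 0.063 -0.309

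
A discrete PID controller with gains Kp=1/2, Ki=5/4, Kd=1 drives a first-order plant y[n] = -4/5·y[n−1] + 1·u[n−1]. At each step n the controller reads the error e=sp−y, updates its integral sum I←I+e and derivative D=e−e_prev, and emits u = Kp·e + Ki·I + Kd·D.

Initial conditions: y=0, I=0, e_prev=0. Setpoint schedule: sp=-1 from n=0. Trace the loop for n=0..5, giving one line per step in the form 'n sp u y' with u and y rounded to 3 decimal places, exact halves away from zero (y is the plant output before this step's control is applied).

0 -1 -2.750 0.000
1 -1 4.563 -2.750
2 -1 -22.159 6.763
3 -1 72.063 -27.569
4 -1 -263.698 94.118
5 -1 930.147 -338.993

(exact arithmetic carried between steps; '≈' marks a value shown rounded to 6 d.p. or computed from one; I and e_prev carry over from the previous line; the table rounds u and y to 3 d.p., halves away from zero)
n=0: y=0, sp=-1, e=sp−y=-1; I=-1, D=e−e_prev=-1; u=1/2·(-1)+5/4·(-1)+1·(-1)=-2.75; next y=-4/5·0+1·(-2.75)=-2.75
n=1: y=-2.75, sp=-1, e=sp−y=1.75; I=0.75, D=e−e_prev=2.75; u=1/2·1.75+5/4·0.75+1·2.75=4.5625; next y=-4/5·(-2.75)+1·4.5625=6.7625
n=2: y=6.7625, sp=-1, e=sp−y=-7.7625; I=-7.0125, D=e−e_prev=-9.5125; u=1/2·(-7.7625)+5/4·(-7.0125)+1·(-9.5125)=-22.159375; next y=-4/5·6.7625+1·(-22.159375)=-27.569375
n=3: y=-27.569375, sp=-1, e=sp−y=26.569375; I=19.556875, D=e−e_prev=34.331875; u=1/2·26.569375+5/4·19.556875+1·34.331875≈72.062656; next y=-4/5·(-27.569375)+1·72.062656≈94.118156
n=4: y≈94.118156, sp=-1, e=sp−y≈-95.118156; I≈-75.561281, D=e−e_prev≈-121.687531; u=1/2·(-95.118156)+5/4·(-75.561281)+1·(-121.687531)≈-263.698211; next y=-4/5·94.118156+1·(-263.698211)≈-338.992736
n=5: y≈-338.992736, sp=-1, e=sp−y≈337.992736; I≈262.431455, D=e−e_prev≈433.110892; u=1/2·337.992736+5/4·262.431455+1·433.110892≈930.146579; next y=-4/5·(-338.992736)+1·930.146579≈1201.340767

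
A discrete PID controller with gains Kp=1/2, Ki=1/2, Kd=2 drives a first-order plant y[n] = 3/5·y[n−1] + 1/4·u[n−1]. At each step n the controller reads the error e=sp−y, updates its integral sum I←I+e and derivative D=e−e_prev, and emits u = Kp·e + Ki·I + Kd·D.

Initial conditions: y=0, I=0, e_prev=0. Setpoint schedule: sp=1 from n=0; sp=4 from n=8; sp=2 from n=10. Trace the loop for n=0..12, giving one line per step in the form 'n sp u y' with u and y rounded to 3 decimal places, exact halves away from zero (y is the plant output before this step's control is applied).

(exact arithmetic carried between steps; '≈' marks a value shown rounded to 6 d.p. or computed from one; I and e_prev carry over from the previous line; the table rounds u and y to 3 d.p., halves away from zero)
n=0: y=0, sp=1, e=sp−y=1; I=1, D=e−e_prev=1; u=1/2·1+1/2·1+2·1=3; next y=3/5·0+1/4·3=0.75
n=1: y=0.75, sp=1, e=sp−y=0.25; I=1.25, D=e−e_prev=-0.75; u=1/2·0.25+1/2·1.25+2·(-0.75)=-0.75; next y=3/5·0.75+1/4·(-0.75)=0.2625
n=2: y=0.2625, sp=1, e=sp−y=0.7375; I=1.9875, D=e−e_prev=0.4875; u=1/2·0.7375+1/2·1.9875+2·0.4875=2.3375; next y=3/5·0.2625+1/4·2.3375=0.741875
n=3: y=0.741875, sp=1, e=sp−y=0.258125; I=2.245625, D=e−e_prev=-0.479375; u=1/2·0.258125+1/2·2.245625+2·(-0.479375)=0.293125; next y=3/5·0.741875+1/4·0.293125≈0.518406
n=4: y≈0.518406, sp=1, e=sp−y≈0.481594; I≈2.727219, D=e−e_prev≈0.223469; u=1/2·0.481594+1/2·2.727219+2·0.223469≈2.051344; next y=3/5·0.518406+1/4·2.051344≈0.823880
n=5: y≈0.823880, sp=1, e=sp−y≈0.176120; I≈2.903339, D=e−e_prev≈-0.305473; u=1/2·0.176120+1/2·2.903339+2·(-0.305473)≈0.928783; next y=3/5·0.823880+1/4·0.928783≈0.726524
n=6: y≈0.726524, sp=1, e=sp−y≈0.273476; I≈3.176816, D=e−e_prev≈0.097356; u=1/2·0.273476+1/2·3.176816+2·0.097356≈1.919858; next y=3/5·0.726524+1/4·1.919858≈0.915879
n=7: y≈0.915879, sp=1, e=sp−y≈0.084121; I≈3.260937, D=e−e_prev≈-0.189355; u=1/2·0.084121+1/2·3.260937+2·(-0.189355)≈1.293819; next y=3/5·0.915879+1/4·1.293819≈0.872982
n=8: y≈0.872982, sp=4, e=sp−y≈3.127018; I≈6.387955, D=e−e_prev≈3.042897; u=1/2·3.127018+1/2·6.387955+2·3.042897≈10.843280; next y=3/5·0.872982+1/4·10.843280≈3.234609
n=9: y≈3.234609, sp=4, e=sp−y≈0.765391; I≈7.153346, D=e−e_prev≈-2.361627; u=1/2·0.765391+1/2·7.153346+2·(-2.361627)≈-0.763886; next y=3/5·3.234609+1/4·(-0.763886)≈1.749794
n=10: y≈1.749794, sp=2, e=sp−y≈0.250206; I≈7.403552, D=e−e_prev≈-0.515185; u=1/2·0.250206+1/2·7.403552+2·(-0.515185)≈2.796509; next y=3/5·1.749794+1/4·2.796509≈1.749004
n=11: y≈1.749004, sp=2, e=sp−y≈0.250996; I≈7.654548, D=e−e_prev≈0.000790; u=1/2·0.250996+1/2·7.654548+2·0.000790≈3.954353; next y=3/5·1.749004+1/4·3.954353≈2.037990
n=12: y≈2.037990, sp=2, e=sp−y≈-0.037990; I≈7.616558, D=e−e_prev≈-0.288987; u=1/2·(-0.037990)+1/2·7.616558+2·(-0.288987)≈3.211310; next y=3/5·2.037990+1/4·3.211310≈2.025622

0 1 3.000 0.000
1 1 -0.750 0.750
2 1 2.338 0.263
3 1 0.293 0.742
4 1 2.051 0.518
5 1 0.929 0.824
6 1 1.920 0.727
7 1 1.294 0.916
8 4 10.843 0.873
9 4 -0.764 3.235
10 2 2.797 1.750
11 2 3.954 1.749
12 2 3.211 2.038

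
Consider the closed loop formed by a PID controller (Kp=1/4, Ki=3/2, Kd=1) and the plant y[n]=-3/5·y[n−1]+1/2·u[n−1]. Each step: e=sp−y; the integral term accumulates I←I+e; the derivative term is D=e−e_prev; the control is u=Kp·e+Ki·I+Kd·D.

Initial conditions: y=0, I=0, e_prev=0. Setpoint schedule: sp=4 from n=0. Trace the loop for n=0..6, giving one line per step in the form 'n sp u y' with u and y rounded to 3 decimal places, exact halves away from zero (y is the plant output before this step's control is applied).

(exact arithmetic carried between steps; '≈' marks a value shown rounded to 6 d.p. or computed from one; I and e_prev carry over from the previous line; the table rounds u and y to 3 d.p., halves away from zero)
n=0: y=0, sp=4, e=sp−y=4; I=4, D=e−e_prev=4; u=1/4·4+3/2·4+1·4=11; next y=-3/5·0+1/2·11=5.5
n=1: y=5.5, sp=4, e=sp−y=-1.5; I=2.5, D=e−e_prev=-5.5; u=1/4·(-1.5)+3/2·2.5+1·(-5.5)=-2.125; next y=-3/5·5.5+1/2·(-2.125)=-4.3625
n=2: y=-4.3625, sp=4, e=sp−y=8.3625; I=10.8625, D=e−e_prev=9.8625; u=1/4·8.3625+3/2·10.8625+1·9.8625=28.246875; next y=-3/5·(-4.3625)+1/2·28.246875≈16.740938
n=3: y≈16.740938, sp=4, e=sp−y≈-12.740938; I≈-1.878438, D=e−e_prev≈-21.103438; u=1/4·(-12.740938)+3/2·(-1.878438)+1·(-21.103438)≈-27.106328; next y=-3/5·16.740938+1/2·(-27.106328)≈-23.597727
n=4: y≈-23.597727, sp=4, e=sp−y≈27.597727; I≈25.719289, D=e−e_prev≈40.338664; u=1/4·27.597727+3/2·25.719289+1·40.338664≈85.817029; next y=-3/5·(-23.597727)+1/2·85.817029≈57.067151
n=5: y≈57.067151, sp=4, e=sp−y≈-53.067151; I≈-27.347862, D=e−e_prev≈-80.664877; u=1/4·(-53.067151)+3/2·(-27.347862)+1·(-80.664877)≈-134.953457; next y=-3/5·57.067151+1/2·(-134.953457)≈-101.717019
n=6: y≈-101.717019, sp=4, e=sp−y≈105.717019; I≈78.369157, D=e−e_prev≈158.784169; u=1/4·105.717019+3/2·78.369157+1·158.784169≈302.767160; next y=-3/5·(-101.717019)+1/2·302.767160≈212.413791

0 4 11.000 0.000
1 4 -2.125 5.500
2 4 28.247 -4.363
3 4 -27.106 16.741
4 4 85.817 -23.598
5 4 -134.953 57.067
6 4 302.767 -101.717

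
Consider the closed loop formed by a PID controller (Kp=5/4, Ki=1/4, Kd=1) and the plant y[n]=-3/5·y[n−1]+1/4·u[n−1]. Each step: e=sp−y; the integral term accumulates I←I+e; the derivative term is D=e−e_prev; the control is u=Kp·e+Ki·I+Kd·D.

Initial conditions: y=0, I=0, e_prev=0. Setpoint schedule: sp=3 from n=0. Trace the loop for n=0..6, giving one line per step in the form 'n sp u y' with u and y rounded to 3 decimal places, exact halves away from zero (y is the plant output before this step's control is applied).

0 3 7.500 0.000
1 3 0.563 1.875
2 3 9.867 -0.984
3 3 -2.101 3.057
4 3 15.469 -2.360
5 3 -7.714 5.283
6 3 25.311 -5.098

(exact arithmetic carried between steps; '≈' marks a value shown rounded to 6 d.p. or computed from one; I and e_prev carry over from the previous line; the table rounds u and y to 3 d.p., halves away from zero)
n=0: y=0, sp=3, e=sp−y=3; I=3, D=e−e_prev=3; u=5/4·3+1/4·3+1·3=7.5; next y=-3/5·0+1/4·7.5=1.875
n=1: y=1.875, sp=3, e=sp−y=1.125; I=4.125, D=e−e_prev=-1.875; u=5/4·1.125+1/4·4.125+1·(-1.875)=0.5625; next y=-3/5·1.875+1/4·0.5625=-0.984375
n=2: y=-0.984375, sp=3, e=sp−y=3.984375; I=8.109375, D=e−e_prev=2.859375; u=5/4·3.984375+1/4·8.109375+1·2.859375≈9.867188; next y=-3/5·(-0.984375)+1/4·9.867188≈3.057422
n=3: y≈3.057422, sp=3, e=sp−y≈-0.057422; I≈8.051953, D=e−e_prev≈-4.041797; u=5/4·(-0.057422)+1/4·8.051953+1·(-4.041797)≈-2.100586; next y=-3/5·3.057422+1/4·(-2.100586)≈-2.359600
n=4: y≈-2.359600, sp=3, e=sp−y≈5.359600; I≈13.411553, D=e−e_prev≈5.417021; u=5/4·5.359600+1/4·13.411553+1·5.417021≈15.469409; next y=-3/5·(-2.359600)+1/4·15.469409≈5.283112
n=5: y≈5.283112, sp=3, e=sp−y≈-2.283112; I≈11.128441, D=e−e_prev≈-7.642712; u=5/4·(-2.283112)+1/4·11.128441+1·(-7.642712)≈-7.714492; next y=-3/5·5.283112+1/4·(-7.714492)≈-5.098490
n=6: y≈-5.098490, sp=3, e=sp−y≈8.098490; I≈19.226931, D=e−e_prev≈10.381602; u=5/4·8.098490+1/4·19.226931+1·10.381602≈25.311448; next y=-3/5·(-5.098490)+1/4·25.311448≈9.386956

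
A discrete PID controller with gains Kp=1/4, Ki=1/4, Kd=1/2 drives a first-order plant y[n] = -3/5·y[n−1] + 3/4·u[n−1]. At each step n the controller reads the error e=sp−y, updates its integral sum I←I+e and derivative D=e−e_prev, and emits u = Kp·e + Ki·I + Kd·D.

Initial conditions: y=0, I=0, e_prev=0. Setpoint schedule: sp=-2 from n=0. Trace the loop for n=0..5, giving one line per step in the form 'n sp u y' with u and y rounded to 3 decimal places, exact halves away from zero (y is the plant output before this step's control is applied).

(exact arithmetic carried between steps; '≈' marks a value shown rounded to 6 d.p. or computed from one; I and e_prev carry over from the previous line; the table rounds u and y to 3 d.p., halves away from zero)
n=0: y=0, sp=-2, e=sp−y=-2; I=-2, D=e−e_prev=-2; u=1/4·(-2)+1/4·(-2)+1/2·(-2)=-2; next y=-3/5·0+3/4·(-2)=-1.5
n=1: y=-1.5, sp=-2, e=sp−y=-0.5; I=-2.5, D=e−e_prev=1.5; u=1/4·(-0.5)+1/4·(-2.5)+1/2·1.5=0; next y=-3/5·(-1.5)+3/4·0=0.9
n=2: y=0.9, sp=-2, e=sp−y=-2.9; I=-5.4, D=e−e_prev=-2.4; u=1/4·(-2.9)+1/4·(-5.4)+1/2·(-2.4)=-3.275; next y=-3/5·0.9+3/4·(-3.275)=-2.99625
n=3: y=-2.99625, sp=-2, e=sp−y=0.99625; I=-4.40375, D=e−e_prev=3.89625; u=1/4·0.99625+1/4·(-4.40375)+1/2·3.89625=1.09625; next y=-3/5·(-2.99625)+3/4·1.09625≈2.619938
n=4: y≈2.619938, sp=-2, e=sp−y≈-4.619938; I≈-9.023688, D=e−e_prev≈-5.616188; u=1/4·(-4.619938)+1/4·(-9.023688)+1/2·(-5.616188)≈-6.219; next y=-3/5·2.619938+3/4·(-6.219)≈-6.236213
n=5: y≈-6.236213, sp=-2, e=sp−y≈4.236213; I≈-4.787475, D=e−e_prev≈8.85615; u=1/4·4.236213+1/4·(-4.787475)+1/2·8.85615≈4.290259; next y=-3/5·(-6.236213)+3/4·4.290259≈6.959422

0 -2 -2.000 0.000
1 -2 0.000 -1.500
2 -2 -3.275 0.900
3 -2 1.096 -2.996
4 -2 -6.219 2.620
5 -2 4.290 -6.236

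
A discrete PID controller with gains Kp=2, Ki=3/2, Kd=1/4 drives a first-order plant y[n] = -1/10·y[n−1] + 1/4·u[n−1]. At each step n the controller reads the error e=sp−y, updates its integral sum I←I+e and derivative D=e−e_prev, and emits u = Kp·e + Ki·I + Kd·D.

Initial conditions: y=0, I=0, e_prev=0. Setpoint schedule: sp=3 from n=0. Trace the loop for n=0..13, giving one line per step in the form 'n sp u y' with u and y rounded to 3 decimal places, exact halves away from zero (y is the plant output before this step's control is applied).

0 3 11.250 0.000
1 3 4.453 2.813
2 3 12.864 0.832
3 3 6.993 3.133
4 3 13.736 1.435
5 3 8.701 3.291
6 3 14.145 1.846
7 3 9.869 3.352
8 3 14.291 2.132
9 3 10.685 3.360
10 3 14.294 2.335
11 3 11.267 3.340
12 3 14.223 2.483
13 3 11.692 3.307

(exact arithmetic carried between steps; '≈' marks a value shown rounded to 6 d.p. or computed from one; I and e_prev carry over from the previous line; the table rounds u and y to 3 d.p., halves away from zero)
n=0: y=0, sp=3, e=sp−y=3; I=3, D=e−e_prev=3; u=2·3+3/2·3+1/4·3=11.25; next y=-1/10·0+1/4·11.25=2.8125
n=1: y=2.8125, sp=3, e=sp−y=0.1875; I=3.1875, D=e−e_prev=-2.8125; u=2·0.1875+3/2·3.1875+1/4·(-2.8125)=4.453125; next y=-1/10·2.8125+1/4·4.453125≈0.832031
n=2: y≈0.832031, sp=3, e=sp−y≈2.167969; I≈5.355469, D=e−e_prev≈1.980469; u=2·2.167969+3/2·5.355469+1/4·1.980469≈12.864258; next y=-1/10·0.832031+1/4·12.864258≈3.132861
n=3: y≈3.132861, sp=3, e=sp−y≈-0.132861; I≈5.222607, D=e−e_prev≈-2.300830; u=2·(-0.132861)+3/2·5.222607+1/4·(-2.300830)≈6.992981; next y=-1/10·3.132861+1/4·6.992981≈1.434959
n=4: y≈1.434959, sp=3, e=sp−y≈1.565041; I≈6.787648, D=e−e_prev≈1.697902; u=2·1.565041+3/2·6.787648+1/4·1.697902≈13.736030; next y=-1/10·1.434959+1/4·13.736030≈3.290512
n=5: y≈3.290512, sp=3, e=sp−y≈-0.290512; I≈6.497137, D=e−e_prev≈-1.855552; u=2·(-0.290512)+3/2·6.497137+1/4·(-1.855552)≈8.700794; next y=-1/10·3.290512+1/4·8.700794≈1.846147
n=6: y≈1.846147, sp=3, e=sp−y≈1.153853; I≈7.650989, D=e−e_prev≈1.444364; u=2·1.153853+3/2·7.650989+1/4·1.444364≈14.145281; next y=-1/10·1.846147+1/4·14.145281≈3.351705
n=7: y≈3.351705, sp=3, e=sp−y≈-0.351705; I≈7.299284, D=e−e_prev≈-1.505558; u=2·(-0.351705)+3/2·7.299284+1/4·(-1.505558)≈9.869126; next y=-1/10·3.351705+1/4·9.869126≈2.132111
n=8: y≈2.132111, sp=3, e=sp−y≈0.867889; I≈8.167173, D=e−e_prev≈1.219595; u=2·0.867889+3/2·8.167173+1/4·1.219595≈14.291437; next y=-1/10·2.132111+1/4·14.291437≈3.359648
n=9: y≈3.359648, sp=3, e=sp−y≈-0.359648; I≈7.807525, D=e−e_prev≈-1.227537; u=2·(-0.359648)+3/2·7.807525+1/4·(-1.227537)≈10.685107; next y=-1/10·3.359648+1/4·10.685107≈2.335312
n=10: y≈2.335312, sp=3, e=sp−y≈0.664688; I≈8.472213, D=e−e_prev≈1.024336; u=2·0.664688+3/2·8.472213+1/4·1.024336≈14.293780; next y=-1/10·2.335312+1/4·14.293780≈3.339914
n=11: y≈3.339914, sp=3, e=sp−y≈-0.339914; I≈8.132299, D=e−e_prev≈-1.004602; u=2·(-0.339914)+3/2·8.132299+1/4·(-1.004602)≈11.267471; next y=-1/10·3.339914+1/4·11.267471≈2.482876
n=12: y≈2.482876, sp=3, e=sp−y≈0.517124; I≈8.649423, D=e−e_prev≈0.857037; u=2·0.517124+3/2·8.649423+1/4·0.857037≈14.222641; next y=-1/10·2.482876+1/4·14.222641≈3.307373
n=13: y≈3.307373, sp=3, e=sp−y≈-0.307373; I≈8.342050, D=e−e_prev≈-0.824496; u=2·(-0.307373)+3/2·8.342050+1/4·(-0.824496)≈11.692206; next y=-1/10·3.307373+1/4·11.692206≈2.592314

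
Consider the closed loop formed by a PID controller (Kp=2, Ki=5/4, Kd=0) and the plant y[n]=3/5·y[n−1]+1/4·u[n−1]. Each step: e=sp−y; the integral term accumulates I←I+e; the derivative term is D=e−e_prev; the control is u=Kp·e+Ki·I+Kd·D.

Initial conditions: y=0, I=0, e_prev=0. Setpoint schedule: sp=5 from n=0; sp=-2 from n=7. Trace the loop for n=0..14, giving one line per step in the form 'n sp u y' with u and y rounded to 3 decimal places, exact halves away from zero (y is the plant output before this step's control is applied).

0 5 16.250 0.000
1 5 9.297 4.063
2 5 8.196 4.762
3 5 8.025 4.906
4 5 8.000 4.950
5 5 7.997 4.970
6 5 7.998 4.981
7 -2 -14.751 4.988
8 -2 -5.016 -0.695
9 -2 -3.475 -1.671
10 -2 -3.235 -1.871
11 -2 -3.200 -1.932
12 -2 -3.197 -1.959
13 -2 -3.197 -1.975
14 -2 -3.198 -1.984

(exact arithmetic carried between steps; '≈' marks a value shown rounded to 6 d.p. or computed from one; I and e_prev carry over from the previous line; the table rounds u and y to 3 d.p., halves away from zero)
n=0: y=0, sp=5, e=sp−y=5; I=5, D=e−e_prev=5; u=2·5+5/4·5+0·5=16.25; next y=3/5·0+1/4·16.25=4.0625
n=1: y=4.0625, sp=5, e=sp−y=0.9375; I=5.9375, D=e−e_prev=-4.0625; u=2·0.9375+5/4·5.9375+0·(-4.0625)=9.296875; next y=3/5·4.0625+1/4·9.296875≈4.761719
n=2: y≈4.761719, sp=5, e=sp−y≈0.238281; I≈6.175781, D=e−e_prev≈-0.699219; u=2·0.238281+5/4·6.175781+0·(-0.699219)≈8.196289; next y=3/5·4.761719+1/4·8.196289≈4.906104
n=3: y≈4.906104, sp=5, e=sp−y≈0.093896; I≈6.269678, D=e−e_prev≈-0.144385; u=2·0.093896+5/4·6.269678+0·(-0.144385)≈8.024890; next y=3/5·4.906104+1/4·8.024890≈4.949885
n=4: y≈4.949885, sp=5, e=sp−y≈0.050115; I≈6.319793, D=e−e_prev≈-0.043781; u=2·0.050115+5/4·6.319793+0·(-0.043781)≈7.999972; next y=3/5·4.949885+1/4·7.999972≈4.969924
n=5: y≈4.969924, sp=5, e=sp−y≈0.030076; I≈6.349869, D=e−e_prev≈-0.020039; u=2·0.030076+5/4·6.349869+0·(-0.020039)≈7.997489; next y=3/5·4.969924+1/4·7.997489≈4.981327
n=6: y≈4.981327, sp=5, e=sp−y≈0.018673; I≈6.368543, D=e−e_prev≈-0.011403; u=2·0.018673+5/4·6.368543+0·(-0.011403)≈7.998025; next y=3/5·4.981327+1/4·7.998025≈4.988302
n=7: y≈4.988302, sp=-2, e=sp−y≈-6.988302; I≈-0.619760, D=e−e_prev≈-7.006976; u=2·(-6.988302)+5/4·(-0.619760)+0·(-7.006976)≈-14.751304; next y=3/5·4.988302+1/4·(-14.751304)≈-0.694845
n=8: y≈-0.694845, sp=-2, e=sp−y≈-1.305155; I≈-1.924915, D=e−e_prev≈5.683147; u=2·(-1.305155)+5/4·(-1.924915)+0·5.683147≈-5.016454; next y=3/5·(-0.694845)+1/4·(-5.016454)≈-1.671020
n=9: y≈-1.671020, sp=-2, e=sp−y≈-0.328980; I≈-2.253895, D=e−e_prev≈0.976176; u=2·(-0.328980)+5/4·(-2.253895)+0·0.976176≈-3.475327; next y=3/5·(-1.671020)+1/4·(-3.475327)≈-1.871444
n=10: y≈-1.871444, sp=-2, e=sp−y≈-0.128556; I≈-2.382450, D=e−e_prev≈0.200424; u=2·(-0.128556)+5/4·(-2.382450)+0·0.200424≈-3.235175; next y=3/5·(-1.871444)+1/4·(-3.235175)≈-1.931660
n=11: y≈-1.931660, sp=-2, e=sp−y≈-0.068340; I≈-2.450790, D=e−e_prev≈0.060216; u=2·(-0.068340)+5/4·(-2.450790)+0·0.060216≈-3.200167; next y=3/5·(-1.931660)+1/4·(-3.200167)≈-1.959038
n=12: y≈-1.959038, sp=-2, e=sp−y≈-0.040962; I≈-2.491752, D=e−e_prev≈0.027378; u=2·(-0.040962)+5/4·(-2.491752)+0·0.027378≈-3.196614; next y=3/5·(-1.959038)+1/4·(-3.196614)≈-1.974576
n=13: y≈-1.974576, sp=-2, e=sp−y≈-0.025424; I≈-2.517176, D=e−e_prev≈0.015538; u=2·(-0.025424)+5/4·(-2.517176)+0·0.015538≈-3.197317; next y=3/5·(-1.974576)+1/4·(-3.197317)≈-1.984075
n=14: y≈-1.984075, sp=-2, e=sp−y≈-0.015925; I≈-2.533101, D=e−e_prev≈0.009499; u=2·(-0.015925)+5/4·(-2.533101)+0·0.009499≈-3.198226; next y=3/5·(-1.984075)+1/4·(-3.198226)≈-1.990002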